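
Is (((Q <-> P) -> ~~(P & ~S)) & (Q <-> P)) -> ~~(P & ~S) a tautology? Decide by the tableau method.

Valid

Assume the negation and expand:
Initial set: {F ((((Q <-> P) -> ~~(P & ~S)) & (Q <-> P)) -> ~~(P & ~S))}.
F ((((Q <-> P) -> ~~(P & ~S)) & (Q <-> P)) -> ~~(P & ~S)): α-rule — add T (((Q <-> P) -> ~~(P & ~S)) & (Q <-> P)), F ~~(P & ~S).
T (((Q <-> P) -> ~~(P & ~S)) & (Q <-> P)): α-rule — add T ((Q <-> P) -> ~~(P & ~S)), T (Q <-> P).
F ~~(P & ~S): drop double negation, giving F (P & ~S).
T ((Q <-> P) -> ~~(P & ~S)): β-rule — branch into F (Q <-> P)  //  T ~~(P & ~S).
  branch 1 (add F (Q <-> P)):
    T (Q <-> P): β-rule — branch into T Q, T P  //  F Q, F P.
      branch 1.1 (add T Q, T P):
        F (P & ~S): β-rule — branch into F P  //  F ~S.
          branch 1.1.1 (add F P):
            × closes — contains both P and ~P.
          branch 1.1.2 (add F ~S):
            F (Q <-> P): β-rule — branch into T Q, F P  //  F Q, T P.
              branch 1.1.2.1 (add T Q, F P):
                × closes — contains both P and ~P.
              branch 1.1.2.2 (add F Q, T P):
                × closes — contains both Q and ~Q.
      branch 1.2 (add F Q, F P):
        F (P & ~S): β-rule — branch into F P  //  F ~S.
          branch 1.2.1 (add F P):
            F (Q <-> P): β-rule — branch into T Q, F P  //  F Q, T P.
              branch 1.2.1.1 (add T Q, F P):
                × closes — contains both Q and ~Q.
              branch 1.2.1.2 (add F Q, T P):
                × closes — contains both P and ~P.
          branch 1.2.2 (add F ~S):
            F (Q <-> P): β-rule — branch into T Q, F P  //  F Q, T P.
              branch 1.2.2.1 (add T Q, F P):
                × closes — contains both Q and ~Q.
              branch 1.2.2.2 (add F Q, T P):
                × closes — contains both P and ~P.
  branch 2 (add T ~~(P & ~S)):
    T ~~(P & ~S): drop double negation, giving T (P & ~S).
    T (P & ~S): α-rule — add T P, T ~S.
    T (Q <-> P): β-rule — branch into T Q, T P  //  F Q, F P.
      branch 2.1 (add T Q, T P):
        F (P & ~S): β-rule — branch into F P  //  F ~S.
          branch 2.1.1 (add F P):
            × closes — contains both P and ~P.
          branch 2.1.2 (add F ~S):
            × closes — contains both S and ~S.
      branch 2.2 (add F Q, F P):
        × closes — contains both P and ~P.
All 10 branches close.
Every branch closed, so the negation is unsatisfiable and the formula is valid.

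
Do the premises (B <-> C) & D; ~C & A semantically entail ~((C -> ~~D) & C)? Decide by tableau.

Yes

Initial set: {T ((B <-> C) & D); T (~C & A); F ~((C -> ~~D) & C)}.
T ((B <-> C) & D): α-rule — add T (B <-> C), T D.
T (~C & A): α-rule — add T ~C, T A.
F ~((C -> ~~D) & C): α-rule — add T (C -> ~~D), T C.
× closes — contains both C and ~C.
All 1 branch closes.
Every branch closed, so the premises entail the conclusion.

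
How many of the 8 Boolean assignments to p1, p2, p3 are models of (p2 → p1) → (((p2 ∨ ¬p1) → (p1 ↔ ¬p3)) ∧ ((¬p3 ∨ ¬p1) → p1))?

5

Initial set: {((p2 → p1) → (((p2 ∨ ¬p1) → (p1 ↔ ¬p3)) ∧ ((¬p3 ∨ ¬p1) → p1)))}.
((p2 → p1) → (((p2 ∨ ¬p1) → (p1 ↔ ¬p3)) ∧ ((¬p3 ∨ ¬p1) → p1))): β-rule — branch into ¬(p2 → p1)  //  (((p2 ∨ ¬p1) → (p1 ↔ ¬p3)) ∧ ((¬p3 ∨ ¬p1) → p1)).
  branch 1 (add ¬(p2 → p1)):
    ¬(p2 → p1): α-rule — add p2, ¬p1.
    ○ open, literals {p1=0, p2=1}.
  branch 2 (add (((p2 ∨ ¬p1) → (p1 ↔ ¬p3)) ∧ ((¬p3 ∨ ¬p1) → p1))):
    (((p2 ∨ ¬p1) → (p1 ↔ ¬p3)) ∧ ((¬p3 ∨ ¬p1) → p1)): α-rule — add ((p2 ∨ ¬p1) → (p1 ↔ ¬p3)), ((¬p3 ∨ ¬p1) → p1).
    ((p2 ∨ ¬p1) → (p1 ↔ ¬p3)): β-rule — branch into ¬(p2 ∨ ¬p1)  //  (p1 ↔ ¬p3).
      branch 2.1 (add ¬(p2 ∨ ¬p1)):
        ¬(p2 ∨ ¬p1): α-rule — add ¬p2, ¬¬p1.
        ((¬p3 ∨ ¬p1) → p1): β-rule — branch into ¬(¬p3 ∨ ¬p1)  //  p1.
          branch 2.1.1 (add ¬(¬p3 ∨ ¬p1)):
            ¬(¬p3 ∨ ¬p1): α-rule — add ¬¬p3, ¬¬p1.
            ○ open, literals {p1=1, p2=0, p3=1}.
          branch 2.1.2 (add p1):
            ○ open, literals {p1=1, p2=0}.
      branch 2.2 (add (p1 ↔ ¬p3)):
        ((¬p3 ∨ ¬p1) → p1): β-rule — branch into ¬(¬p3 ∨ ¬p1)  //  p1.
          branch 2.2.1 (add ¬(¬p3 ∨ ¬p1)):
            ¬(¬p3 ∨ ¬p1): α-rule — add ¬¬p3, ¬¬p1.
            (p1 ↔ ¬p3): β-rule — branch into p1, ¬p3  //  ¬p1, ¬¬p3.
              branch 2.2.1.1 (add p1, ¬p3):
                × closes — contains both p3 and ¬p3.
              branch 2.2.1.2 (add ¬p1, ¬¬p3):
                × closes — contains both p1 and ¬p1.
          branch 2.2.2 (add p1):
            (p1 ↔ ¬p3): β-rule — branch into p1, ¬p3  //  ¬p1, ¬¬p3.
              branch 2.2.2.1 (add p1, ¬p3):
                ○ open, literals {p1=1, p3=0}.
              branch 2.2.2.2 (add ¬p1, ¬¬p3):
                × closes — contains both p1 and ¬p1.
3 branches closed, 4 open.
Each open branch fixes some atoms; the unmentioned ones are free. Counting distinct full assignments: branch {p1=0, p2=1} (p3) contributes 2 new; branch {p1=1, p2=0, p3=1} (none free) contributes 1 new; branch {p1=1, p2=0} (p3) contributes 1 new; branch {p1=1, p3=0} (p2) contributes 1 new. Total: 5.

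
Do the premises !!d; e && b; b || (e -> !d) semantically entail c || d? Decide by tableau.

Initial set: {!!d; (e && b); (b || (e -> !d)); !(c || d)}.
!!d: drop double negation, giving d.
(e && b): α-rule — add e, b.
!(c || d): α-rule — add !c, !d.
× closes — contains both d and !d.
All 1 branch closes.
Every branch closed, so the premises entail the conclusion.

Yes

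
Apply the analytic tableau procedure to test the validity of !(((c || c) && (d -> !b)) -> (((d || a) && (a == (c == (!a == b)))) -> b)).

Assume the negation and expand:
Initial set: {!!(((c || c) && (d -> !b)) -> (((d || a) && (a == (c == (!a == b)))) -> b))}.
!!(((c || c) && (d -> !b)) -> (((d || a) && (a == (c == (!a == b)))) -> b)): β-rule — branch into !((c || c) && (d -> !b))  //  (((d || a) && (a == (c == (!a == b)))) -> b).
  branch 1 (add !((c || c) && (d -> !b))):
    !((c || c) && (d -> !b)): β-rule — branch into !(c || c)  //  !(d -> !b).
      branch 1.1 (add !(c || c)):
        !(c || c): α-rule — add !c, !c.
        ○ open, literals {c=0}.
      branch 1.2 (add !(d -> !b)):
        !(d -> !b): α-rule — add d, !!b.
        ○ open, literals {b=1, d=1}.
  branch 2 (add (((d || a) && (a == (c == (!a == b)))) -> b)):
    (((d || a) && (a == (c == (!a == b)))) -> b): β-rule — branch into !((d || a) && (a == (c == (!a == b))))  //  b.
      branch 2.1 (add !((d || a) && (a == (c == (!a == b))))):
        !((d || a) && (a == (c == (!a == b)))): β-rule — branch into !(d || a)  //  !(a == (c == (!a == b))).
          branch 2.1.1 (add !(d || a)):
            !(d || a): α-rule — add !d, !a.
            ○ open, literals {a=0, d=0}.
          branch 2.1.2 (add !(a == (c == (!a == b)))):
            !(a == (c == (!a == b))): β-rule — branch into a, !(c == (!a == b))  //  !a, (c == (!a == b)).
              branch 2.1.2.1 (add a, !(c == (!a == b))):
                !(c == (!a == b)): β-rule — branch into c, !(!a == b)  //  !c, (!a == b).
                  branch 2.1.2.1.1 (add c, !(!a == b)):
                    !(!a == b): β-rule — branch into !a, !b  //  !!a, b.
                      branch 2.1.2.1.1.1 (add !a, !b):
                        × closes — contains both a and !a.
                      branch 2.1.2.1.1.2 (add !!a, b):
                        ○ open, literals {a=1, b=1, c=1}.
                  branch 2.1.2.1.2 (add !c, (!a == b)):
                    (!a == b): β-rule — branch into !a, b  //  !!a, !b.
                      branch 2.1.2.1.2.1 (add !a, b):
                        × closes — contains both a and !a.
                      branch 2.1.2.1.2.2 (add !!a, !b):
                        ○ open, literals {a=1, b=0, c=0}.
              branch 2.1.2.2 (add !a, (c == (!a == b))):
                (c == (!a == b)): β-rule — branch into c, (!a == b)  //  !c, !(!a == b).
                  branch 2.1.2.2.1 (add c, (!a == b)):
                    (!a == b): β-rule — branch into !a, b  //  !!a, !b.
                      branch 2.1.2.2.1.1 (add !a, b):
                        ○ open, literals {a=0, b=1, c=1}.
                      branch 2.1.2.2.1.2 (add !!a, !b):
                        × closes — contains both a and !a.
                  branch 2.1.2.2.2 (add !c, !(!a == b)):
                    !(!a == b): β-rule — branch into !a, !b  //  !!a, b.
                      branch 2.1.2.2.2.1 (add !a, !b):
                        ○ open, literals {a=0, b=0, c=0}.
                      branch 2.1.2.2.2.2 (add !!a, b):
                        × closes — contains both a and !a.
      branch 2.2 (add b):
        ○ open, literals {b=1}.
4 branches closed, 8 open.
An open branch gives a countermodel: c=0 (unmentioned atoms arbitrary); under it the original formula is false.

Not valid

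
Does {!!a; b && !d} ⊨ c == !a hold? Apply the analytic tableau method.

Initial set: {!!a; (b && !d); !(c == !a)}.
!!a: drop double negation, giving a.
(b && !d): α-rule — add b, !d.
!(c == !a): β-rule — branch into c, !!a  //  !c, !a.
  branch 1 (add c, !!a):
    ○ open, literals {a=1, b=1, c=1, d=0}.
  branch 2 (add !c, !a):
    × closes — contains both a and !a.
1 branch closed, 1 open.
An open branch gives a countermodel: a=1, b=1, c=1, d=0 (unmentioned atoms arbitrary); the premises hold there but the conclusion fails.

No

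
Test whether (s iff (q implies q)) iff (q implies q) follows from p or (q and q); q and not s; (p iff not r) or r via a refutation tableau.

No

Initial set: {(p or (q and q)); (q and not s); ((p iff not r) or r); not ((s iff (q implies q)) iff (q implies q))}.
(q and not s): α-rule — add q, not s.
(p or (q and q)): β-rule — branch into p  //  (q and q).
  branch 1 (add p):
    ((p iff not r) or r): β-rule — branch into (p iff not r)  //  r.
      branch 1.1 (add (p iff not r)):
        not ((s iff (q implies q)) iff (q implies q)): β-rule — branch into (s iff (q implies q)), not (q implies q)  //  not (s iff (q implies q)), (q implies q).
          branch 1.1.1 (add (s iff (q implies q)), not (q implies q)):
            not (q implies q): α-rule — add q, not q.
            × closes — contains both q and not q.
          branch 1.1.2 (add not (s iff (q implies q)), (q implies q)):
            (p iff not r): β-rule — branch into p, not r  //  not p, not not r.
              branch 1.1.2.1 (add p, not r):
                not (s iff (q implies q)): β-rule — branch into s, not (q implies q)  //  not s, (q implies q).
                  branch 1.1.2.1.1 (add s, not (q implies q)):
                    × closes — contains both s and not s.
                  branch 1.1.2.1.2 (add not s, (q implies q)):
                    (q implies q): β-rule — branch into not q  //  q.
                      branch 1.1.2.1.2.1 (add not q):
                        × closes — contains both q and not q.
                      branch 1.1.2.1.2.2 (add q):
                        (q implies q): β-rule — branch into not q  //  q.
                          branch 1.1.2.1.2.2.1 (add not q):
                            × closes — contains both q and not q.
                          branch 1.1.2.1.2.2.2 (add q):
                            ○ open, literals {p=1, q=1, r=0, s=0}.
              branch 1.1.2.2 (add not p, not not r):
                × closes — contains both p and not p.
      branch 1.2 (add r):
        not ((s iff (q implies q)) iff (q implies q)): β-rule — branch into (s iff (q implies q)), not (q implies q)  //  not (s iff (q implies q)), (q implies q).
          branch 1.2.1 (add (s iff (q implies q)), not (q implies q)):
            not (q implies q): α-rule — add q, not q.
            × closes — contains both q and not q.
          branch 1.2.2 (add not (s iff (q implies q)), (q implies q)):
            not (s iff (q implies q)): β-rule — branch into s, not (q implies q)  //  not s, (q implies q).
              branch 1.2.2.1 (add s, not (q implies q)):
                × closes — contains both s and not s.
              branch 1.2.2.2 (add not s, (q implies q)):
                (q implies q): β-rule — branch into not q  //  q.
                  branch 1.2.2.2.1 (add not q):
                    × closes — contains both q and not q.
                  branch 1.2.2.2.2 (add q):
                    (q implies q): β-rule — branch into not q  //  q.
                      branch 1.2.2.2.2.1 (add not q):
                        × closes — contains both q and not q.
                      branch 1.2.2.2.2.2 (add q):
                        ○ open, literals {p=1, q=1, r=1, s=0}.
  branch 2 (add (q and q)):
    (q and q): α-rule — add q, q.
    ((p iff not r) or r): β-rule — branch into (p iff not r)  //  r.
      branch 2.1 (add (p iff not r)):
        not ((s iff (q implies q)) iff (q implies q)): β-rule — branch into (s iff (q implies q)), not (q implies q)  //  not (s iff (q implies q)), (q implies q).
          branch 2.1.1 (add (s iff (q implies q)), not (q implies q)):
            not (q implies q): α-rule — add q, not q.
            × closes — contains both q and not q.
          branch 2.1.2 (add not (s iff (q implies q)), (q implies q)):
            (p iff not r): β-rule — branch into p, not r  //  not p, not not r.
              branch 2.1.2.1 (add p, not r):
                not (s iff (q implies q)): β-rule — branch into s, not (q implies q)  //  not s, (q implies q).
                  branch 2.1.2.1.1 (add s, not (q implies q)):
                    × closes — contains both s and not s.
                  branch 2.1.2.1.2 (add not s, (q implies q)):
                    (q implies q): β-rule — branch into not q  //  q.
                      branch 2.1.2.1.2.1 (add not q):
                        × closes — contains both q and not q.
                      branch 2.1.2.1.2.2 (add q):
                        (q implies q): β-rule — branch into not q  //  q.
                          branch 2.1.2.1.2.2.1 (add not q):
                            × closes — contains both q and not q.
                          branch 2.1.2.1.2.2.2 (add q):
                            ○ open, literals {p=1, q=1, r=0, s=0}.
              branch 2.1.2.2 (add not p, not not r):
                not (s iff (q implies q)): β-rule — branch into s, not (q implies q)  //  not s, (q implies q).
                  branch 2.1.2.2.1 (add s, not (q implies q)):
                    × closes — contains both s and not s.
                  branch 2.1.2.2.2 (add not s, (q implies q)):
                    (q implies q): β-rule — branch into not q  //  q.
                      branch 2.1.2.2.2.1 (add not q):
                        × closes — contains both q and not q.
                      branch 2.1.2.2.2.2 (add q):
                        (q implies q): β-rule — branch into not q  //  q.
                          branch 2.1.2.2.2.2.1 (add not q):
                            × closes — contains both q and not q.
                          branch 2.1.2.2.2.2.2 (add q):
                            ○ open, literals {p=0, q=1, r=1, s=0}.
      branch 2.2 (add r):
        not ((s iff (q implies q)) iff (q implies q)): β-rule — branch into (s iff (q implies q)), not (q implies q)  //  not (s iff (q implies q)), (q implies q).
          branch 2.2.1 (add (s iff (q implies q)), not (q implies q)):
            not (q implies q): α-rule — add q, not q.
            × closes — contains both q and not q.
          branch 2.2.2 (add not (s iff (q implies q)), (q implies q)):
            not (s iff (q implies q)): β-rule — branch into s, not (q implies q)  //  not s, (q implies q).
              branch 2.2.2.1 (add s, not (q implies q)):
                × closes — contains both s and not s.
              branch 2.2.2.2 (add not s, (q implies q)):
                (q implies q): β-rule — branch into not q  //  q.
                  branch 2.2.2.2.1 (add not q):
                    × closes — contains both q and not q.
                  branch 2.2.2.2.2 (add q):
                    (q implies q): β-rule — branch into not q  //  q.
                      branch 2.2.2.2.2.1 (add not q):
                        × closes — contains both q and not q.
                      branch 2.2.2.2.2.2 (add q):
                        ○ open, literals {q=1, r=1, s=0}.
20 branches closed, 5 open.
An open branch gives a countermodel: p=1, q=1, r=0, s=0 (unmentioned atoms arbitrary); the premises hold there but the conclusion fails.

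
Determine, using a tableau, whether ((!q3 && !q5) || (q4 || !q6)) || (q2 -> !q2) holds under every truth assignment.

Not valid

Assume the negation and expand:
Initial set: {F (((!q3 && !q5) || (q4 || !q6)) || (q2 -> !q2))}.
F (((!q3 && !q5) || (q4 || !q6)) || (q2 -> !q2)): α-rule — add F ((!q3 && !q5) || (q4 || !q6)), F (q2 -> !q2).
F ((!q3 && !q5) || (q4 || !q6)): α-rule — add F (!q3 && !q5), F (q4 || !q6).
F (q2 -> !q2): α-rule — add T q2, F !q2.
F (q4 || !q6): α-rule — add F q4, F !q6.
F (!q3 && !q5): β-rule — branch into F !q3  //  F !q5.
  branch 1 (add F !q3):
    ○ open, literals {q2=true, q3=true, q4=false, q6=true}.
  branch 2 (add F !q5):
    ○ open, literals {q2=true, q4=false, q5=true, q6=true}.
0 branches closed, 2 open.
An open branch gives a countermodel: q2=true, q3=true, q4=false, q6=true (unmentioned atoms arbitrary); under it the original formula is false.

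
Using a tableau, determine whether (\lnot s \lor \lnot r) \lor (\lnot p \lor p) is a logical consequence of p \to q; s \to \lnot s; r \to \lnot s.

Initial set: {(p \to q); (s \to \lnot s); (r \to \lnot s); \lnot ((\lnot s \lor \lnot r) \lor (\lnot p \lor p))}.
\lnot ((\lnot s \lor \lnot r) \lor (\lnot p \lor p)): α-rule — add \lnot (\lnot s \lor \lnot r), \lnot (\lnot p \lor p).
\lnot (\lnot s \lor \lnot r): α-rule — add \lnot \lnot s, \lnot \lnot r.
\lnot (\lnot p \lor p): α-rule — add \lnot \lnot p, \lnot p.
× closes — contains both p and \lnot p.
All 1 branch closes.
Every branch closed, so the premises entail the conclusion.

Yes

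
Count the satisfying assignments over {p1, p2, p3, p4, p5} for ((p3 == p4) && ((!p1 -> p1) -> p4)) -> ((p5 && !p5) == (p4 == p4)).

20

Initial set: {(((p3 == p4) && ((!p1 -> p1) -> p4)) -> ((p5 && !p5) == (p4 == p4)))}.
(((p3 == p4) && ((!p1 -> p1) -> p4)) -> ((p5 && !p5) == (p4 == p4))): β-rule — branch into !((p3 == p4) && ((!p1 -> p1) -> p4))  //  ((p5 && !p5) == (p4 == p4)).
  branch 1 (add !((p3 == p4) && ((!p1 -> p1) -> p4))):
    !((p3 == p4) && ((!p1 -> p1) -> p4)): β-rule — branch into !(p3 == p4)  //  !((!p1 -> p1) -> p4).
      branch 1.1 (add !(p3 == p4)):
        !(p3 == p4): β-rule — branch into p3, !p4  //  !p3, p4.
          branch 1.1.1 (add p3, !p4):
            ○ open, literals {p3=1, p4=0}.
          branch 1.1.2 (add !p3, p4):
            ○ open, literals {p3=0, p4=1}.
      branch 1.2 (add !((!p1 -> p1) -> p4)):
        !((!p1 -> p1) -> p4): α-rule — add (!p1 -> p1), !p4.
        (!p1 -> p1): β-rule — branch into !!p1  //  p1.
          branch 1.2.1 (add !!p1):
            ○ open, literals {p1=1, p4=0}.
          branch 1.2.2 (add p1):
            ○ open, literals {p1=1, p4=0}.
  branch 2 (add ((p5 && !p5) == (p4 == p4))):
    ((p5 && !p5) == (p4 == p4)): β-rule — branch into (p5 && !p5), (p4 == p4)  //  !(p5 && !p5), !(p4 == p4).
      branch 2.1 (add (p5 && !p5), (p4 == p4)):
        (p5 && !p5): α-rule — add p5, !p5.
        × closes — contains both p5 and !p5.
      branch 2.2 (add !(p5 && !p5), !(p4 == p4)):
        !(p5 && !p5): β-rule — branch into !p5  //  !!p5.
          branch 2.2.1 (add !p5):
            !(p4 == p4): β-rule — branch into p4, !p4  //  !p4, p4.
              branch 2.2.1.1 (add p4, !p4):
                × closes — contains both p4 and !p4.
              branch 2.2.1.2 (add !p4, p4):
                × closes — contains both p4 and !p4.
          branch 2.2.2 (add !!p5):
            !(p4 == p4): β-rule — branch into p4, !p4  //  !p4, p4.
              branch 2.2.2.1 (add p4, !p4):
                × closes — contains both p4 and !p4.
              branch 2.2.2.2 (add !p4, p4):
                × closes — contains both p4 and !p4.
5 branches closed, 4 open.
Each open branch fixes some atoms; the unmentioned ones are free. Counting distinct full assignments: branch {p3=1, p4=0} (p1, p2, p5) contributes 8 new; branch {p3=0, p4=1} (p1, p2, p5) contributes 8 new; branch {p1=1, p4=0} (p2, p3, p5) contributes 4 new; branch {p1=1, p4=0} (p2, p3, p5) contributes 0 new. Total: 20.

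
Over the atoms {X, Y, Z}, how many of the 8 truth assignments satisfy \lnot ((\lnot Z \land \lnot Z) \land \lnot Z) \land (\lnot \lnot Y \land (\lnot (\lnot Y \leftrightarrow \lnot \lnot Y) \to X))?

1

Initial set: {T (\lnot ((\lnot Z \land \lnot Z) \land \lnot Z) \land (\lnot \lnot Y \land (\lnot (\lnot Y \leftrightarrow \lnot \lnot Y) \to X)))}.
T (\lnot ((\lnot Z \land \lnot Z) \land \lnot Z) \land (\lnot \lnot Y \land (\lnot (\lnot Y \leftrightarrow \lnot \lnot Y) \to X))): α-rule — add T \lnot ((\lnot Z \land \lnot Z) \land \lnot Z), T (\lnot \lnot Y \land (\lnot (\lnot Y \leftrightarrow \lnot \lnot Y) \to X)).
T (\lnot \lnot Y \land (\lnot (\lnot Y \leftrightarrow \lnot \lnot Y) \to X)): α-rule — add T \lnot \lnot Y, T (\lnot (\lnot Y \leftrightarrow \lnot \lnot Y) \to X).
T \lnot \lnot Y: drop double negation, giving T Y.
T \lnot ((\lnot Z \land \lnot Z) \land \lnot Z): β-rule — branch into F (\lnot Z \land \lnot Z)  //  F \lnot Z.
  branch 1 (add F (\lnot Z \land \lnot Z)):
    T (\lnot (\lnot Y \leftrightarrow \lnot \lnot Y) \to X): β-rule — branch into F \lnot (\lnot Y \leftrightarrow \lnot \lnot Y)  //  T X.
      branch 1.1 (add F \lnot (\lnot Y \leftrightarrow \lnot \lnot Y)):
        F (\lnot Z \land \lnot Z): β-rule — branch into F \lnot Z  //  F \lnot Z.
          branch 1.1.1 (add F \lnot Z):
            F \lnot (\lnot Y \leftrightarrow \lnot \lnot Y): β-rule — branch into T \lnot Y, T \lnot \lnot Y  //  F \lnot Y, F \lnot \lnot Y.
              branch 1.1.1.1 (add T \lnot Y, T \lnot \lnot Y):
                × closes — contains both Y and \lnot Y.
              branch 1.1.1.2 (add F \lnot Y, F \lnot \lnot Y):
                F \lnot \lnot Y: drop double negation, giving F Y.
                × closes — contains both Y and \lnot Y.
          branch 1.1.2 (add F \lnot Z):
            F \lnot (\lnot Y \leftrightarrow \lnot \lnot Y): β-rule — branch into T \lnot Y, T \lnot \lnot Y  //  F \lnot Y, F \lnot \lnot Y.
              branch 1.1.2.1 (add T \lnot Y, T \lnot \lnot Y):
                × closes — contains both Y and \lnot Y.
              branch 1.1.2.2 (add F \lnot Y, F \lnot \lnot Y):
                F \lnot \lnot Y: drop double negation, giving F Y.
                × closes — contains both Y and \lnot Y.
      branch 1.2 (add T X):
        F (\lnot Z \land \lnot Z): β-rule — branch into F \lnot Z  //  F \lnot Z.
          branch 1.2.1 (add F \lnot Z):
            ○ open, literals {X=1, Y=1, Z=1}.
          branch 1.2.2 (add F \lnot Z):
            ○ open, literals {X=1, Y=1, Z=1}.
  branch 2 (add F \lnot Z):
    T (\lnot (\lnot Y \leftrightarrow \lnot \lnot Y) \to X): β-rule — branch into F \lnot (\lnot Y \leftrightarrow \lnot \lnot Y)  //  T X.
      branch 2.1 (add F \lnot (\lnot Y \leftrightarrow \lnot \lnot Y)):
        F \lnot (\lnot Y \leftrightarrow \lnot \lnot Y): β-rule — branch into T \lnot Y, T \lnot \lnot Y  //  F \lnot Y, F \lnot \lnot Y.
          branch 2.1.1 (add T \lnot Y, T \lnot \lnot Y):
            × closes — contains both Y and \lnot Y.
          branch 2.1.2 (add F \lnot Y, F \lnot \lnot Y):
            F \lnot \lnot Y: drop double negation, giving F Y.
            × closes — contains both Y and \lnot Y.
      branch 2.2 (add T X):
        ○ open, literals {X=1, Y=1, Z=1}.
6 branches closed, 3 open.
Each open branch fixes some atoms; the unmentioned ones are free. Counting distinct full assignments: branch {X=1, Y=1, Z=1} (none free) contributes 1 new; branch {X=1, Y=1, Z=1} (none free) contributes 0 new; branch {X=1, Y=1, Z=1} (none free) contributes 0 new. Total: 1.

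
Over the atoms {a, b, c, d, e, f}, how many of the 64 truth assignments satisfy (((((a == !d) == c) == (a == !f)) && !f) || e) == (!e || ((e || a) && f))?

Initial set: {((((((a == !d) == c) == (a == !f)) && !f) || e) == (!e || ((e || a) && f)))}.
((((((a == !d) == c) == (a == !f)) && !f) || e) == (!e || ((e || a) && f))): β-rule — branch into (((((a == !d) == c) == (a == !f)) && !f) || e), (!e || ((e || a) && f))  //  !(((((a == !d) == c) == (a == !f)) && !f) || e), !(!e || ((e || a) && f)).
  branch 1 (add (((((a == !d) == c) == (a == !f)) && !f) || e), (!e || ((e || a) && f))):
    (((((a == !d) == c) == (a == !f)) && !f) || e): β-rule — branch into ((((a == !d) == c) == (a == !f)) && !f)  //  e.
      branch 1.1 (add ((((a == !d) == c) == (a == !f)) && !f)):
        ((((a == !d) == c) == (a == !f)) && !f): α-rule — add (((a == !d) == c) == (a == !f)), !f.
        (!e || ((e || a) && f)): β-rule — branch into !e  //  ((e || a) && f).
          branch 1.1.1 (add !e):
            (((a == !d) == c) == (a == !f)): β-rule — branch into ((a == !d) == c), (a == !f)  //  !((a == !d) == c), !(a == !f).
              branch 1.1.1.1 (add ((a == !d) == c), (a == !f)):
                ((a == !d) == c): β-rule — branch into (a == !d), c  //  !(a == !d), !c.
                  branch 1.1.1.1.1 (add (a == !d), c):
                    (a == !f): β-rule — branch into a, !f  //  !a, !!f.
                      branch 1.1.1.1.1.1 (add a, !f):
                        (a == !d): β-rule — branch into a, !d  //  !a, !!d.
                          branch 1.1.1.1.1.1.1 (add a, !d):
                            ○ open, literals {a=true, c=true, d=false, e=false, f=false}.
                          branch 1.1.1.1.1.1.2 (add !a, !!d):
                            × closes — contains both a and !a.
                      branch 1.1.1.1.1.2 (add !a, !!f):
                        × closes — contains both f and !f.
                  branch 1.1.1.1.2 (add !(a == !d), !c):
                    (a == !f): β-rule — branch into a, !f  //  !a, !!f.
                      branch 1.1.1.1.2.1 (add a, !f):
                        !(a == !d): β-rule — branch into a, !!d  //  !a, !d.
                          branch 1.1.1.1.2.1.1 (add a, !!d):
                            ○ open, literals {a=true, c=false, d=true, e=false, f=false}.
                          branch 1.1.1.1.2.1.2 (add !a, !d):
                            × closes — contains both a and !a.
                      branch 1.1.1.1.2.2 (add !a, !!f):
                        × closes — contains both f and !f.
              branch 1.1.1.2 (add !((a == !d) == c), !(a == !f)):
                !((a == !d) == c): β-rule — branch into (a == !d), !c  //  !(a == !d), c.
                  branch 1.1.1.2.1 (add (a == !d), !c):
                    !(a == !f): β-rule — branch into a, !!f  //  !a, !f.
                      branch 1.1.1.2.1.1 (add a, !!f):
                        × closes — contains both f and !f.
                      branch 1.1.1.2.1.2 (add !a, !f):
                        (a == !d): β-rule — branch into a, !d  //  !a, !!d.
                          branch 1.1.1.2.1.2.1 (add a, !d):
                            × closes — contains both a and !a.
                          branch 1.1.1.2.1.2.2 (add !a, !!d):
                            ○ open, literals {a=false, c=false, d=true, e=false, f=false}.
                  branch 1.1.1.2.2 (add !(a == !d), c):
                    !(a == !f): β-rule — branch into a, !!f  //  !a, !f.
                      branch 1.1.1.2.2.1 (add a, !!f):
                        × closes — contains both f and !f.
                      branch 1.1.1.2.2.2 (add !a, !f):
                        !(a == !d): β-rule — branch into a, !!d  //  !a, !d.
                          branch 1.1.1.2.2.2.1 (add a, !!d):
                            × closes — contains both a and !a.
                          branch 1.1.1.2.2.2.2 (add !a, !d):
                            ○ open, literals {a=false, c=true, d=false, e=false, f=false}.
          branch 1.1.2 (add ((e || a) && f)):
            ((e || a) && f): α-rule — add (e || a), f.
            × closes — contains both f and !f.
      branch 1.2 (add e):
        (!e || ((e || a) && f)): β-rule — branch into !e  //  ((e || a) && f).
          branch 1.2.1 (add !e):
            × closes — contains both e and !e.
          branch 1.2.2 (add ((e || a) && f)):
            ((e || a) && f): α-rule — add (e || a), f.
            (e || a): β-rule — branch into e  //  a.
              branch 1.2.2.1 (add e):
                ○ open, literals {e=true, f=true}.
              branch 1.2.2.2 (add a):
                ○ open, literals {a=true, e=true, f=true}.
  branch 2 (add !(((((a == !d) == c) == (a == !f)) && !f) || e), !(!e || ((e || a) && f))):
    !(((((a == !d) == c) == (a == !f)) && !f) || e): α-rule — add !((((a == !d) == c) == (a == !f)) && !f), !e.
    !(!e || ((e || a) && f)): α-rule — add !!e, !((e || a) && f).
    × closes — contains both e and !e.
11 branches closed, 6 open.
Each open branch fixes some atoms; the unmentioned ones are free. Counting distinct full assignments: branch {a=true, c=true, d=false, e=false, f=false} (b) contributes 2 new; branch {a=true, c=false, d=true, e=false, f=false} (b) contributes 2 new; branch {a=false, c=false, d=true, e=false, f=false} (b) contributes 2 new; branch {a=false, c=true, d=false, e=false, f=false} (b) contributes 2 new; branch {e=true, f=true} (a, b, c, d) contributes 16 new; branch {a=true, e=true, f=true} (b, c, d) contributes 0 new. Total: 24.

24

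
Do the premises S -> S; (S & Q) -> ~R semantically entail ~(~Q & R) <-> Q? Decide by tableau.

No

Initial set: {(S -> S); ((S & Q) -> ~R); ~(~(~Q & R) <-> Q)}.
(S -> S): β-rule — branch into ~S  //  S.
  branch 1 (add ~S):
    ((S & Q) -> ~R): β-rule — branch into ~(S & Q)  //  ~R.
      branch 1.1 (add ~(S & Q)):
        ~(~(~Q & R) <-> Q): β-rule — branch into ~(~Q & R), ~Q  //  ~~(~Q & R), Q.
          branch 1.1.1 (add ~(~Q & R), ~Q):
            ~(S & Q): β-rule — branch into ~S  //  ~Q.
              branch 1.1.1.1 (add ~S):
                ~(~Q & R): β-rule — branch into ~~Q  //  ~R.
                  branch 1.1.1.1.1 (add ~~Q):
                    × closes — contains both Q and ~Q.
                  branch 1.1.1.1.2 (add ~R):
                    ○ open, literals {Q=0, R=0, S=0}.
              branch 1.1.1.2 (add ~Q):
                ~(~Q & R): β-rule — branch into ~~Q  //  ~R.
                  branch 1.1.1.2.1 (add ~~Q):
                    × closes — contains both Q and ~Q.
                  branch 1.1.1.2.2 (add ~R):
                    ○ open, literals {Q=0, R=0, S=0}.
          branch 1.1.2 (add ~~(~Q & R), Q):
            ~~(~Q & R): α-rule — add ~Q, R.
            × closes — contains both Q and ~Q.
      branch 1.2 (add ~R):
        ~(~(~Q & R) <-> Q): β-rule — branch into ~(~Q & R), ~Q  //  ~~(~Q & R), Q.
          branch 1.2.1 (add ~(~Q & R), ~Q):
            ~(~Q & R): β-rule — branch into ~~Q  //  ~R.
              branch 1.2.1.1 (add ~~Q):
                × closes — contains both Q and ~Q.
              branch 1.2.1.2 (add ~R):
                ○ open, literals {Q=0, R=0, S=0}.
          branch 1.2.2 (add ~~(~Q & R), Q):
            ~~(~Q & R): α-rule — add ~Q, R.
            × closes — contains both Q and ~Q.
  branch 2 (add S):
    ((S & Q) -> ~R): β-rule — branch into ~(S & Q)  //  ~R.
      branch 2.1 (add ~(S & Q)):
        ~(~(~Q & R) <-> Q): β-rule — branch into ~(~Q & R), ~Q  //  ~~(~Q & R), Q.
          branch 2.1.1 (add ~(~Q & R), ~Q):
            ~(S & Q): β-rule — branch into ~S  //  ~Q.
              branch 2.1.1.1 (add ~S):
                × closes — contains both S and ~S.
              branch 2.1.1.2 (add ~Q):
                ~(~Q & R): β-rule — branch into ~~Q  //  ~R.
                  branch 2.1.1.2.1 (add ~~Q):
                    × closes — contains both Q and ~Q.
                  branch 2.1.1.2.2 (add ~R):
                    ○ open, literals {Q=0, R=0, S=1}.
          branch 2.1.2 (add ~~(~Q & R), Q):
            ~~(~Q & R): α-rule — add ~Q, R.
            × closes — contains both Q and ~Q.
      branch 2.2 (add ~R):
        ~(~(~Q & R) <-> Q): β-rule — branch into ~(~Q & R), ~Q  //  ~~(~Q & R), Q.
          branch 2.2.1 (add ~(~Q & R), ~Q):
            ~(~Q & R): β-rule — branch into ~~Q  //  ~R.
              branch 2.2.1.1 (add ~~Q):
                × closes — contains both Q and ~Q.
              branch 2.2.1.2 (add ~R):
                ○ open, literals {Q=0, R=0, S=1}.
          branch 2.2.2 (add ~~(~Q & R), Q):
            ~~(~Q & R): α-rule — add ~Q, R.
            × closes — contains both Q and ~Q.
10 branches closed, 5 open.
An open branch gives a countermodel: Q=0, R=0, S=0 (unmentioned atoms arbitrary); the premises hold there but the conclusion fails.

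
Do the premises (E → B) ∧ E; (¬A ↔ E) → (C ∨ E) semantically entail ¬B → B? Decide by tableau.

Initial set: {((E → B) ∧ E); ((¬A ↔ E) → (C ∨ E)); ¬(¬B → B)}.
((E → B) ∧ E): α-rule — add (E → B), E.
¬(¬B → B): α-rule — add ¬B, ¬B.
((¬A ↔ E) → (C ∨ E)): β-rule — branch into ¬(¬A ↔ E)  //  (C ∨ E).
  branch 1 (add ¬(¬A ↔ E)):
    (E → B): β-rule — branch into ¬E  //  B.
      branch 1.1 (add ¬E):
        × closes — contains both E and ¬E.
      branch 1.2 (add B):
        × closes — contains both B and ¬B.
  branch 2 (add (C ∨ E)):
    (E → B): β-rule — branch into ¬E  //  B.
      branch 2.1 (add ¬E):
        × closes — contains both E and ¬E.
      branch 2.2 (add B):
        × closes — contains both B and ¬B.
All 4 branches close.
Every branch closed, so the premises entail the conclusion.

Yes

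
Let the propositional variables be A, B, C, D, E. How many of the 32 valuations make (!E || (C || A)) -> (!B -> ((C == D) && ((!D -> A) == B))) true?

Initial set: {((!E || (C || A)) -> (!B -> ((C == D) && ((!D -> A) == B))))}.
((!E || (C || A)) -> (!B -> ((C == D) && ((!D -> A) == B)))): β-rule — branch into !(!E || (C || A))  //  (!B -> ((C == D) && ((!D -> A) == B))).
  branch 1 (add !(!E || (C || A))):
    !(!E || (C || A)): α-rule — add !!E, !(C || A).
    !(C || A): α-rule — add !C, !A.
    ○ open, literals {A=0, C=0, E=1}.
  branch 2 (add (!B -> ((C == D) && ((!D -> A) == B)))):
    (!B -> ((C == D) && ((!D -> A) == B))): β-rule — branch into !!B  //  ((C == D) && ((!D -> A) == B)).
      branch 2.1 (add !!B):
        ○ open, literals {B=1}.
      branch 2.2 (add ((C == D) && ((!D -> A) == B))):
        ((C == D) && ((!D -> A) == B)): α-rule — add (C == D), ((!D -> A) == B).
        (C == D): β-rule — branch into C, D  //  !C, !D.
          branch 2.2.1 (add C, D):
            ((!D -> A) == B): β-rule — branch into (!D -> A), B  //  !(!D -> A), !B.
              branch 2.2.1.1 (add (!D -> A), B):
                (!D -> A): β-rule — branch into !!D  //  A.
                  branch 2.2.1.1.1 (add !!D):
                    ○ open, literals {B=1, C=1, D=1}.
                  branch 2.2.1.1.2 (add A):
                    ○ open, literals {A=1, B=1, C=1, D=1}.
              branch 2.2.1.2 (add !(!D -> A), !B):
                !(!D -> A): α-rule — add !D, !A.
                × closes — contains both D and !D.
          branch 2.2.2 (add !C, !D):
            ((!D -> A) == B): β-rule — branch into (!D -> A), B  //  !(!D -> A), !B.
              branch 2.2.2.1 (add (!D -> A), B):
                (!D -> A): β-rule — branch into !!D  //  A.
                  branch 2.2.2.1.1 (add !!D):
                    × closes — contains both D and !D.
                  branch 2.2.2.1.2 (add A):
                    ○ open, literals {A=1, B=1, C=0, D=0}.
              branch 2.2.2.2 (add !(!D -> A), !B):
                !(!D -> A): α-rule — add !D, !A.
                ○ open, literals {A=0, B=0, C=0, D=0}.
2 branches closed, 6 open.
Each open branch fixes some atoms; the unmentioned ones are free. Counting distinct full assignments: branch {A=0, C=0, E=1} (B, D) contributes 4 new; branch {B=1} (A, C, D, E) contributes 14 new; branch {B=1, C=1, D=1} (A, E) contributes 0 new; branch {A=1, B=1, C=1, D=1} (E) contributes 0 new; branch {A=1, B=1, C=0, D=0} (E) contributes 0 new; branch {A=0, B=0, C=0, D=0} (E) contributes 1 new. Total: 19.

19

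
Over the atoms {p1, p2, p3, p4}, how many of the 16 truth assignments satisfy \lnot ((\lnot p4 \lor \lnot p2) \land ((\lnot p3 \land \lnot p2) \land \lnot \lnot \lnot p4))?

14

Initial set: {T \lnot ((\lnot p4 \lor \lnot p2) \land ((\lnot p3 \land \lnot p2) \land \lnot \lnot \lnot p4))}.
T \lnot ((\lnot p4 \lor \lnot p2) \land ((\lnot p3 \land \lnot p2) \land \lnot \lnot \lnot p4)): β-rule — branch into F (\lnot p4 \lor \lnot p2)  //  F ((\lnot p3 \land \lnot p2) \land \lnot \lnot \lnot p4).
  branch 1 (add F (\lnot p4 \lor \lnot p2)):
    F (\lnot p4 \lor \lnot p2): α-rule — add F \lnot p4, F \lnot p2.
    ○ open, literals {p2=T, p4=T}.
  branch 2 (add F ((\lnot p3 \land \lnot p2) \land \lnot \lnot \lnot p4)):
    F ((\lnot p3 \land \lnot p2) \land \lnot \lnot \lnot p4): β-rule — branch into F (\lnot p3 \land \lnot p2)  //  F \lnot \lnot \lnot p4.
      branch 2.1 (add F (\lnot p3 \land \lnot p2)):
        F (\lnot p3 \land \lnot p2): β-rule — branch into F \lnot p3  //  F \lnot p2.
          branch 2.1.1 (add F \lnot p3):
            ○ open, literals {p3=T}.
          branch 2.1.2 (add F \lnot p2):
            ○ open, literals {p2=T}.
      branch 2.2 (add F \lnot \lnot \lnot p4):
        F \lnot \lnot \lnot p4: drop double negation, giving F \lnot p4.
        ○ open, literals {p4=T}.
0 branches closed, 4 open.
Each open branch fixes some atoms; the unmentioned ones are free. Counting distinct full assignments: branch {p2=T, p4=T} (p1, p3) contributes 4 new; branch {p3=T} (p1, p2, p4) contributes 6 new; branch {p2=T} (p1, p3, p4) contributes 2 new; branch {p4=T} (p1, p2, p3) contributes 2 new. Total: 14.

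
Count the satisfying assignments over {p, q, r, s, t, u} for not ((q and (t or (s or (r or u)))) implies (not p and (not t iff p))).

Initial set: {not ((q and (t or (s or (r or u)))) implies (not p and (not t iff p)))}.
not ((q and (t or (s or (r or u)))) implies (not p and (not t iff p))): α-rule — add (q and (t or (s or (r or u)))), not (not p and (not t iff p)).
(q and (t or (s or (r or u)))): α-rule — add q, (t or (s or (r or u))).
not (not p and (not t iff p)): β-rule — branch into not not p  //  not (not t iff p).
  branch 1 (add not not p):
    (t or (s or (r or u))): β-rule — branch into t  //  (s or (r or u)).
      branch 1.1 (add t):
        ○ open, literals {p=true, q=true, t=true}.
      branch 1.2 (add (s or (r or u))):
        (s or (r or u)): β-rule — branch into s  //  (r or u).
          branch 1.2.1 (add s):
            ○ open, literals {p=true, q=true, s=true}.
          branch 1.2.2 (add (r or u)):
            (r or u): β-rule — branch into r  //  u.
              branch 1.2.2.1 (add r):
                ○ open, literals {p=true, q=true, r=true}.
              branch 1.2.2.2 (add u):
                ○ open, literals {p=true, q=true, u=true}.
  branch 2 (add not (not t iff p)):
    (t or (s or (r or u))): β-rule — branch into t  //  (s or (r or u)).
      branch 2.1 (add t):
        not (not t iff p): β-rule — branch into not t, not p  //  not not t, p.
          branch 2.1.1 (add not t, not p):
            × closes — contains both t and not t.
          branch 2.1.2 (add not not t, p):
            ○ open, literals {p=true, q=true, t=true}.
      branch 2.2 (add (s or (r or u))):
        not (not t iff p): β-rule — branch into not t, not p  //  not not t, p.
          branch 2.2.1 (add not t, not p):
            (s or (r or u)): β-rule — branch into s  //  (r or u).
              branch 2.2.1.1 (add s):
                ○ open, literals {p=false, q=true, s=true, t=false}.
              branch 2.2.1.2 (add (r or u)):
                (r or u): β-rule — branch into r  //  u.
                  branch 2.2.1.2.1 (add r):
                    ○ open, literals {p=false, q=true, r=true, t=false}.
                  branch 2.2.1.2.2 (add u):
                    ○ open, literals {p=false, q=true, t=false, u=true}.
          branch 2.2.2 (add not not t, p):
            (s or (r or u)): β-rule — branch into s  //  (r or u).
              branch 2.2.2.1 (add s):
                ○ open, literals {p=true, q=true, s=true, t=true}.
              branch 2.2.2.2 (add (r or u)):
                (r or u): β-rule — branch into r  //  u.
                  branch 2.2.2.2.1 (add r):
                    ○ open, literals {p=true, q=true, r=true, t=true}.
                  branch 2.2.2.2.2 (add u):
                    ○ open, literals {p=true, q=true, t=true, u=true}.
1 branch closed, 11 open.
Each open branch fixes some atoms; the unmentioned ones are free. Counting distinct full assignments: branch {p=true, q=true, t=true} (r, s, u) contributes 8 new; branch {p=true, q=true, s=true} (r, t, u) contributes 4 new; branch {p=true, q=true, r=true} (s, t, u) contributes 2 new; branch {p=true, q=true, u=true} (r, s, t) contributes 1 new; branch {p=true, q=true, t=true} (r, s, u) contributes 0 new; branch {p=false, q=true, s=true, t=false} (r, u) contributes 4 new; branch {p=false, q=true, r=true, t=false} (s, u) contributes 2 new; branch {p=false, q=true, t=false, u=true} (r, s) contributes 1 new; branch {p=true, q=true, s=true, t=true} (r, u) contributes 0 new; branch {p=true, q=true, r=true, t=true} (s, u) contributes 0 new; branch {p=true, q=true, t=true, u=true} (r, s) contributes 0 new. Total: 22.

22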